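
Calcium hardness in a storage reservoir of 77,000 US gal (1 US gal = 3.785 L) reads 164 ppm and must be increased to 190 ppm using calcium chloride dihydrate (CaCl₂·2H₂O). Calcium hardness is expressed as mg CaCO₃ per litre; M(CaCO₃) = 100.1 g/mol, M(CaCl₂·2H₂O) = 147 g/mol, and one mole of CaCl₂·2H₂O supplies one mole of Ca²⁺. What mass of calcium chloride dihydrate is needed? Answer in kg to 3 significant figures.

11.1 kg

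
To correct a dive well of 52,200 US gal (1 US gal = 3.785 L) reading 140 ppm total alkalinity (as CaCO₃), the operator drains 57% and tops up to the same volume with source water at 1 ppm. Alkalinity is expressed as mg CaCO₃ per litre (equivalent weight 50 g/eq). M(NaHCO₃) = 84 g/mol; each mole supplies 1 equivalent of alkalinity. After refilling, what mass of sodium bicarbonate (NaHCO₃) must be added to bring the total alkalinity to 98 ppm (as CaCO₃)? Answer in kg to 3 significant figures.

12.4 kg

Volume: 52,200 US gal × 3.785 L/gal = 197,577 L.
After draining 57% and refilling: 140 × 0.43 + 1 × 0.57 = 60.77 ppm.
Deficit to target: 98 − 60.77 = 37.23 mg/L.
As CaCO₃: 37.23 mg/L × 197,577 L = 7356 g; ÷ 50 g/eq ÷ 1 = 147.1 mol NaHCO₃.
Mass: 147.1 × 84 = 12,360 g.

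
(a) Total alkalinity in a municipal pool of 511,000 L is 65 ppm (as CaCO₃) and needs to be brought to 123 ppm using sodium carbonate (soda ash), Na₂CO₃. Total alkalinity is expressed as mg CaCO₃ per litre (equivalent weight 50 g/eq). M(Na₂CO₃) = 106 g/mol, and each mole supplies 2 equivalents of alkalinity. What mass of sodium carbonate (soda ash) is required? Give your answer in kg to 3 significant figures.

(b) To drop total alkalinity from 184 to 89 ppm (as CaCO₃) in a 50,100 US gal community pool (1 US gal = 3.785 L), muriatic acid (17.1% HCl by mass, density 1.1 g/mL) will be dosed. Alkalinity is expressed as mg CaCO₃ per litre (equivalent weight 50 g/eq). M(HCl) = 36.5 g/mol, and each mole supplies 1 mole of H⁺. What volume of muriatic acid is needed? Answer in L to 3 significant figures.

(a) 31.4 kg; (b) 69.9 L

(a) Alkalinity to add: (123 − 65) = 58 mg/L as CaCO₃ × 511,000 L = 29,640 g as CaCO₃.
(a) Equivalents: 29,640 g ÷ 50 g/eq = 592.8 eq.
(a) Each mole of Na₂CO₃ supplies 2 eq, so 592.8 / 2 = 296.4 mol.
(a) Mass: 296.4 mol × 106 g/mol = 31,420 g.

(b) Volume: 50,100 US gal × 3.785 L/gal = 189,628 L.
(b) Alkalinity to neutralize: (184 − 89) = 95 mg/L as CaCO₃ × 189,628 L = 18,010 g as CaCO₃.
(b) Equivalents of H⁺ required: 18,010 ÷ 50 g/eq = 360.3 eq = 360.3 mol HCl.
(b) Mass of HCl: 360.3 × 36.5 = 13,150 g.
(b) Mass of 17.1% solution: 13,150 / 0.171 = 76,900 g.
(b) Volume: 76,900 g ÷ 1.1 g/mL = 69,910 mL.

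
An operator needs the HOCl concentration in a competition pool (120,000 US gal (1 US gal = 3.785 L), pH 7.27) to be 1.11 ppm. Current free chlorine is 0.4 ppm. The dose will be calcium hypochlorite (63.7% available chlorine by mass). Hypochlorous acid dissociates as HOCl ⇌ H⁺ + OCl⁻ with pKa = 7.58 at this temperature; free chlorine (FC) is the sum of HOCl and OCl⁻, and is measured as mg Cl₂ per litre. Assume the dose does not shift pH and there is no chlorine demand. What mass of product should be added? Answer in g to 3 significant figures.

Volume: 120,000 US gal × 3.785 L/gal = 454,200 L.
[OCl⁻]/[HOCl] = 10^(pH − pKa) = 10^(7.27 − 7.58) = 0.4898; fraction as HOCl = 1/(1 + 0.4898) = 0.6712.
Free chlorine required for 1.11 ppm HOCl: 1.11 / 0.6712 = 1.654 ppm.
FC to add: 1.654 − 0.4 = 1.254 mg/L as Cl₂.
Cl₂ equivalent: 1.254 mg/L × 454,200 L = 569.4 g.
Product at 63.7% available Cl: 569.4 / 0.637 = 893.9 g.

894 g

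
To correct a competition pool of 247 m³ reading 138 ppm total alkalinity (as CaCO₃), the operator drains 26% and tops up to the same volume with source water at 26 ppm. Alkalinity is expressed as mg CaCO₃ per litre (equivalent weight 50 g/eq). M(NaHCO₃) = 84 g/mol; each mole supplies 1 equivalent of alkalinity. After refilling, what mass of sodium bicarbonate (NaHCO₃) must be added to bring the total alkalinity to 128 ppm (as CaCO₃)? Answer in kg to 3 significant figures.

Volume: 247 m³ = 247,000 L.
After draining 26% and refilling: 138 × 0.74 + 26 × 0.26 = 108.88 ppm.
Deficit to target: 128 − 108.88 = 19.12 mg/L.
As CaCO₃: 19.12 mg/L × 247,000 L = 4723 g; ÷ 50 g/eq ÷ 1 = 94.45 mol NaHCO₃.
Mass: 94.45 × 84 = 7934 g.

7.93 kg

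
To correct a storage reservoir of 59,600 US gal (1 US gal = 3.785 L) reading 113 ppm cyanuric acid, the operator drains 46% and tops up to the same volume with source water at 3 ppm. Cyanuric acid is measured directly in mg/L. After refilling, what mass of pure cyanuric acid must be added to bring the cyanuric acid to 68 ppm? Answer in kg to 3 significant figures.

Volume: 59,600 US gal × 3.785 L/gal = 225,586 L.
After draining 46% and refilling: 113 × 0.54 + 3 × 0.46 = 62.4 ppm.
Deficit to target: 68 − 62.4 = 5.6 mg/L.
Mass: 5.6 mg/L × 225,586 L = 1263 g cyanuric acid.

1.26 kg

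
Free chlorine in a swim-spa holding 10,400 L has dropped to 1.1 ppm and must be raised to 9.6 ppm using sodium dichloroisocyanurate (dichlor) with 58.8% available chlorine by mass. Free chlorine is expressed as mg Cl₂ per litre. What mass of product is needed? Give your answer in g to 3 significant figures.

150 g

Chlorine deficit: 9.6 − 1.1 = 8.5 ppm = 8.5 mg/L as Cl₂.
Cl₂ equivalent needed: 8.5 mg/L × 10,400 L = 88,400 mg = 88.4 g.
Product at 58.8% available chlorine: 88.4 / 0.588 = 150.3 g.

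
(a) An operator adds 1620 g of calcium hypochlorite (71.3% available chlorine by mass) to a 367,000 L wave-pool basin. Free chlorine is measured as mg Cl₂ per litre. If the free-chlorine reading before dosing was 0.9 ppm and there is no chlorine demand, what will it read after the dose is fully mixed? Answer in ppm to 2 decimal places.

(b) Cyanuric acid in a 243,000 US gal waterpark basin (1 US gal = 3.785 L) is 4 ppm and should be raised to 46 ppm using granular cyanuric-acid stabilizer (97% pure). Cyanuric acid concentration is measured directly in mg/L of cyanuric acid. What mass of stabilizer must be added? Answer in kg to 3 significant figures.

(a) 4.05 ppm; (b) 39.8 kg

(a) Available chlorine delivered: 1620 g × 0.713 = 1155 g as Cl₂.
(a) Concentration rise: 1155 g / 367,000 L = 3.147 mg/L = 3.15 ppm.
(a) Final FC: 0.9 + 3.15 = 4.05 ppm.

(b) Volume: 243,000 US gal × 3.785 L/gal = 919,755 L.
(b) CYA to add: (46 − 4) = 42 mg/L × 919,755 L = 38,630 g cyanuric acid.
(b) At 97% purity: 38,630 / 0.97 = 39,820 g product.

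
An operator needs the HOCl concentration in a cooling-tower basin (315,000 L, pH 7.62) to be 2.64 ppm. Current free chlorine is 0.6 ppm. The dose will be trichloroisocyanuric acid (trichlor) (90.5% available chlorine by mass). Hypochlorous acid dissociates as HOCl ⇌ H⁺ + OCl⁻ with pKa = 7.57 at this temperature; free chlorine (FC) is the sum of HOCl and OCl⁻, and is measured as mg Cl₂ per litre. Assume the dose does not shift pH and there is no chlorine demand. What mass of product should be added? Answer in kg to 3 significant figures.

[OCl⁻]/[HOCl] = 10^(pH − pKa) = 10^(7.62 − 7.57) = 1.122; fraction as HOCl = 1/(1 + 1.122) = 0.4712.
Free chlorine required for 2.64 ppm HOCl: 2.64 / 0.4712 = 5.602 ppm.
FC to add: 5.602 − 0.6 = 5.002 mg/L as Cl₂.
Cl₂ equivalent: 5.002 mg/L × 315,000 L = 1576 g.
Product at 90.5% available Cl: 1576 / 0.905 = 1741 g.

1.74 kg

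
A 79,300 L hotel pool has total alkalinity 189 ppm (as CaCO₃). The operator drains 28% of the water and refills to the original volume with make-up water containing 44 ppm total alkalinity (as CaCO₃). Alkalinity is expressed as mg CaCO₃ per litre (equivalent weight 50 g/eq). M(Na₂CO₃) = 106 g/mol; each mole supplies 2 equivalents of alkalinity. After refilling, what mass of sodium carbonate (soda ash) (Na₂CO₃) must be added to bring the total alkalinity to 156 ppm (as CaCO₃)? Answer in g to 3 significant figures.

639 g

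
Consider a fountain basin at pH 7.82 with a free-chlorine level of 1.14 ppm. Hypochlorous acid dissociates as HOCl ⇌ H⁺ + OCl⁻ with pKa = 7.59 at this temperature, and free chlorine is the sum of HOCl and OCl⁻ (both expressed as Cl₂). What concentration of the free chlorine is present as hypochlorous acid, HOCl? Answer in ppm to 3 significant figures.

[OCl⁻]/[HOCl] = 10^(pH − pKa) = 10^(7.82 − 7.59) = 10^0.23 = 1.698.
Fraction as HOCl = 1 / (1 + 1.698) = 0.3706.
HOCl = 0.3706 × 1.14 ppm = 0.4225 ppm.

0.422 ppm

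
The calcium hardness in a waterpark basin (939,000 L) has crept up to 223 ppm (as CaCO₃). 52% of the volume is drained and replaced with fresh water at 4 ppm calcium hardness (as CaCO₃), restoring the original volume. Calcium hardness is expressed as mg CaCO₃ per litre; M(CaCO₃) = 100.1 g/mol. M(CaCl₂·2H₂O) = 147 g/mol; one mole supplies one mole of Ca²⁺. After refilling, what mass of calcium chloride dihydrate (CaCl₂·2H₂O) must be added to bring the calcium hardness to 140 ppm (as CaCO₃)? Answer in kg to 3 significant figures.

42.6 kg

After draining 52% and refilling: 223 × 0.48 + 4 × 0.52 = 109.12 ppm.
Deficit to target: 140 − 109.12 = 30.88 mg/L.
As CaCO₃: 30.88 mg/L × 939,000 L = 29,000 g; ÷ 100.1 = 289.7 mol Ca²⁺.
Mass: 289.7 × 147 = 42,580 g.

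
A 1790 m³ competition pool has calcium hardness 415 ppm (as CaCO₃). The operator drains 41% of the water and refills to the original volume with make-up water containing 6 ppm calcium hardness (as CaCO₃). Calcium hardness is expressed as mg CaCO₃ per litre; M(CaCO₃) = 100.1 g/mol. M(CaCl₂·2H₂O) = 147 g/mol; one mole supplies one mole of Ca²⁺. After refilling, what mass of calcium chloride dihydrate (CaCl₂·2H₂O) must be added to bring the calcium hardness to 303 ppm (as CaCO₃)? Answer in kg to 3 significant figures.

Volume: 1790 m³ = 1,790,000 L.
After draining 41% and refilling: 415 × 0.59 + 6 × 0.41 = 247.31 ppm.
Deficit to target: 303 − 247.31 = 55.69 mg/L.
As CaCO₃: 55.69 mg/L × 1,790,000 L = 99,690 g; ÷ 100.1 = 995.9 mol Ca²⁺.
Mass: 995.9 × 147 = 146,400 g.

146 kg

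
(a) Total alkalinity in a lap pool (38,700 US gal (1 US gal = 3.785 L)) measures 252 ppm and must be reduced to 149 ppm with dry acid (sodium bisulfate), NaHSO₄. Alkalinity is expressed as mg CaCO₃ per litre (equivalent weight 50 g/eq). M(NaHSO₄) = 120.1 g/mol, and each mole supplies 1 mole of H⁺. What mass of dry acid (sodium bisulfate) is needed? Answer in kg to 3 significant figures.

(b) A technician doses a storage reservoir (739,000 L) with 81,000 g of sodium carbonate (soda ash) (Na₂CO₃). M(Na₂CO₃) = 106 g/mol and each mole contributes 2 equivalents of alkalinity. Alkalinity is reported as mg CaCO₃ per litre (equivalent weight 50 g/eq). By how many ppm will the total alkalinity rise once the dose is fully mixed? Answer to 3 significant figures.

(a) Volume: 38,700 US gal × 3.785 L/gal = 146,480 L.
(a) Alkalinity to neutralize: (252 − 149) = 103 mg/L as CaCO₃ × 146,480 L = 15,090 g as CaCO₃.
(a) Equivalents of H⁺ required: 15,090 ÷ 50 g/eq = 301.7 eq = 301.7 mol NaHSO₄.
(a) Mass of NaHSO₄: 301.7 × 120.1 = 36,240 g.

(b) Moles of Na₂CO₃: 81,000 g ÷ 106 g/mol = 764.2 mol → 1528 eq of alkalinity.
(b) As CaCO₃: 1528 eq × 50 g/eq = 76,420 g.
(b) Rise: 76,420 g / 739,000 L × 1000 = 103.4 mg/L.

(a) 36.2 kg; (b) 103 ppm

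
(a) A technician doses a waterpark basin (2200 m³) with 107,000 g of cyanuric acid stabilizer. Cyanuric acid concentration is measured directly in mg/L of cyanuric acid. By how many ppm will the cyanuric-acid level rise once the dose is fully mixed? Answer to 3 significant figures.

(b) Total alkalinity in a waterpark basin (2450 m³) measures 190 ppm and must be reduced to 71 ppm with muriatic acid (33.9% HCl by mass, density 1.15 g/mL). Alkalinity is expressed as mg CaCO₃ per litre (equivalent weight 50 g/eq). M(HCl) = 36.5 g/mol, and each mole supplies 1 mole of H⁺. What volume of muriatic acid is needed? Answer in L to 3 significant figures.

(a) 48.6 ppm; (b) 546 L

(a) Volume: 2200 m³ = 2,200,000 L.
(a) Rise: 107,000 g / 2,200,000 L × 1000 = 48.64 mg/L.

(b) Volume: 2450 m³ = 2,450,000 L.
(b) Alkalinity to neutralize: (190 − 71) = 119 mg/L as CaCO₃ × 2,450,000 L = 291,600 g as CaCO₃.
(b) Equivalents of H⁺ required: 291,600 ÷ 50 g/eq = 5831 eq = 5831 mol HCl.
(b) Mass of HCl: 5831 × 36.5 = 212,800 g.
(b) Mass of 33.9% solution: 212,800 / 0.339 = 627,800 g.
(b) Volume: 627,800 g ÷ 1.15 g/mL = 545,900 mL.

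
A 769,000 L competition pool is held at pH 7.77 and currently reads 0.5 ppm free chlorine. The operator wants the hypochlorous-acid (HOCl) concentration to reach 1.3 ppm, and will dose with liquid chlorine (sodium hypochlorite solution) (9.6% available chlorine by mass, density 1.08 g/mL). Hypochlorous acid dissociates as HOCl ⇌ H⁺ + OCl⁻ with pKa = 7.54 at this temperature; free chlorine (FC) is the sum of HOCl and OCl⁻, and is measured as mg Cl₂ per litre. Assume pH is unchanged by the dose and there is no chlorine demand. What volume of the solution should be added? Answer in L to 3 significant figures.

22.3 L

[OCl⁻]/[HOCl] = 10^(pH − pKa) = 10^(7.77 − 7.54) = 1.698; fraction as HOCl = 1/(1 + 1.698) = 0.3706.
Free chlorine required for 1.3 ppm HOCl: 1.3 / 0.3706 = 3.508 ppm.
FC to add: 3.508 − 0.5 = 3.008 mg/L as Cl₂.
Cl₂ equivalent: 3.008 mg/L × 769,000 L = 2313 g.
Product at 9.6% available Cl: 2313 / 0.096 = 24,090 g.
Volume: 24,090 g ÷ 1.08 g/mL = 22,310 mL.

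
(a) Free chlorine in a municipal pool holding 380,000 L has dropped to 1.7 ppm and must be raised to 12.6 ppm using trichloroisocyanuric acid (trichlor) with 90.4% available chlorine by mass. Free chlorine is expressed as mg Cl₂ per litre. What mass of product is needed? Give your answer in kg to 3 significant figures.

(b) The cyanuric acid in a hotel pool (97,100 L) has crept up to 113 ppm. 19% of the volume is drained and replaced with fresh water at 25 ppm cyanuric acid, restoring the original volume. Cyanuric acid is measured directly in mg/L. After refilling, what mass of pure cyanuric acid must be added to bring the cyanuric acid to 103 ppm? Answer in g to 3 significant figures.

(a) Chlorine deficit: 12.6 − 1.7 = 10.9 ppm = 10.9 mg/L as Cl₂.
(a) Cl₂ equivalent needed: 10.9 mg/L × 380,000 L = 4,142,000 mg = 4142 g.
(a) Product at 90.4% available chlorine: 4142 / 0.904 = 4582 g.

(b) After draining 19% and refilling: 113 × 0.81 + 25 × 0.19 = 96.28 ppm.
(b) Deficit to target: 103 − 96.28 = 6.72 mg/L.
(b) Mass: 6.72 mg/L × 97,100 L = 652.5 g cyanuric acid.

(a) 4.58 kg; (b) 653 g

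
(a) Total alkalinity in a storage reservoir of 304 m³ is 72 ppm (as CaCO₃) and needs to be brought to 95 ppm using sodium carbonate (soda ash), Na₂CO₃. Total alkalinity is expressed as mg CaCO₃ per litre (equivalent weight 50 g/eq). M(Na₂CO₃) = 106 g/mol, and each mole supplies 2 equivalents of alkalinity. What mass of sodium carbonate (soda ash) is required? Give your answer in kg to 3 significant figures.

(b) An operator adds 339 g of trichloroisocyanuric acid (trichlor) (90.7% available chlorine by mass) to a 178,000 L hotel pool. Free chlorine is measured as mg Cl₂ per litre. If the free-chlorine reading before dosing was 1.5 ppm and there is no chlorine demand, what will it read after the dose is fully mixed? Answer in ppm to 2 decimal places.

(a) 7.41 kg; (b) 3.23 ppm

(a) Volume: 304 m³ = 304,000 L.
(a) Alkalinity to add: (95 − 72) = 23 mg/L as CaCO₃ × 304,000 L = 6992 g as CaCO₃.
(a) Equivalents: 6992 g ÷ 50 g/eq = 139.8 eq.
(a) Each mole of Na₂CO₃ supplies 2 eq, so 139.8 / 2 = 69.92 mol.
(a) Mass: 69.92 mol × 106 g/mol = 7412 g.

(b) Available chlorine delivered: 339 g × 0.907 = 307.5 g as Cl₂.
(b) Concentration rise: 307.5 g / 178,000 L = 1.727 mg/L = 1.73 ppm.
(b) Final FC: 1.5 + 1.73 = 3.23 ppm.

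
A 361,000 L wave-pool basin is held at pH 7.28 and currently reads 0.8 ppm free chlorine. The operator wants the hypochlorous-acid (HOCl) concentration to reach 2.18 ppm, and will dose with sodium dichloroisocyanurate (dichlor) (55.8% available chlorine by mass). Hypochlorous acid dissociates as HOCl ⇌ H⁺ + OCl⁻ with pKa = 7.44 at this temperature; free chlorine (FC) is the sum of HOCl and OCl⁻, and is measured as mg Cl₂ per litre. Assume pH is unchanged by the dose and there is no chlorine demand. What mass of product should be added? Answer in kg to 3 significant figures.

[OCl⁻]/[HOCl] = 10^(pH − pKa) = 10^(7.28 − 7.44) = 0.6918; fraction as HOCl = 1/(1 + 0.6918) = 0.5911.
Free chlorine required for 2.18 ppm HOCl: 2.18 / 0.5911 = 3.688 ppm.
FC to add: 3.688 − 0.8 = 2.888 mg/L as Cl₂.
Cl₂ equivalent: 2.888 mg/L × 361,000 L = 1043 g.
Product at 55.8% available Cl: 1043 / 0.558 = 1869 g.

1.87 kg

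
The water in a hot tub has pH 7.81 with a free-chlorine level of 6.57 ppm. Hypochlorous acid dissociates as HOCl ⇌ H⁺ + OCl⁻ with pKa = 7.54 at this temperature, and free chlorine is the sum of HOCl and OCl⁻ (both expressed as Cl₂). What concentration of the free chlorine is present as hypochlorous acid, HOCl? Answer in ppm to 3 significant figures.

2.30 ppm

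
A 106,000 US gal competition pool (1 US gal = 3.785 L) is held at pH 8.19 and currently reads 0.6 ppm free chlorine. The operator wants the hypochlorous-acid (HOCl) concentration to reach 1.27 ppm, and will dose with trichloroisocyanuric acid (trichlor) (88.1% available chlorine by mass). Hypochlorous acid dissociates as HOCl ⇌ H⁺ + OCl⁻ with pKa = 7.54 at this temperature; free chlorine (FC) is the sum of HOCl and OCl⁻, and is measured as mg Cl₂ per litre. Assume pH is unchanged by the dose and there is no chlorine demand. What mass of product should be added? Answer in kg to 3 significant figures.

Volume: 106,000 US gal × 3.785 L/gal = 401,210 L.
[OCl⁻]/[HOCl] = 10^(pH − pKa) = 10^(8.19 − 7.54) = 4.467; fraction as HOCl = 1/(1 + 4.467) = 0.1829.
Free chlorine required for 1.27 ppm HOCl: 1.27 / 0.1829 = 6.943 ppm.
FC to add: 6.943 − 0.6 = 6.343 mg/L as Cl₂.
Cl₂ equivalent: 6.343 mg/L × 401,210 L = 2545 g.
Product at 88.1% available Cl: 2545 / 0.881 = 2889 g.

2.89 kg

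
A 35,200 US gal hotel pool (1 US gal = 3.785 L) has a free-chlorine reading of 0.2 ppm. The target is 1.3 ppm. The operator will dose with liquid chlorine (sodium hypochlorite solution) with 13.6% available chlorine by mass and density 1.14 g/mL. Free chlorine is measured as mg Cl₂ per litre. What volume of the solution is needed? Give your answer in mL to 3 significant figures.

945 mL

Volume: 35,200 US gal × 3.785 L/gal = 133,232 L.
Chlorine deficit: 1.3 − 0.2 = 1.1 ppm = 1.1 mg/L as Cl₂.
Cl₂ equivalent needed: 1.1 mg/L × 133,232 L = 146,600 mg = 146.6 g.
Product at 13.6% available chlorine: 146.6 / 0.136 = 1078 g.
Volume at density 1.14 g/mL: 1078 g ÷ 1.14 g/mL = 945.3 mL.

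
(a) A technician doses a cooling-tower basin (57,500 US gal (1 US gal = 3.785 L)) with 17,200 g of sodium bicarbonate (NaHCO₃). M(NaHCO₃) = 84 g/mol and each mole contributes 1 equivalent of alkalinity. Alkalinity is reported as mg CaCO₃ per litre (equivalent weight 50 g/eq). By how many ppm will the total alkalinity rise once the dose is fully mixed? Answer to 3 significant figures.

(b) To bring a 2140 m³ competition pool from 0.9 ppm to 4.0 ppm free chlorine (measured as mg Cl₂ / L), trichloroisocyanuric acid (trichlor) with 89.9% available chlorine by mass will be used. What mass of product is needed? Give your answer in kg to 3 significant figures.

(a) 47.0 ppm; (b) 7.38 kg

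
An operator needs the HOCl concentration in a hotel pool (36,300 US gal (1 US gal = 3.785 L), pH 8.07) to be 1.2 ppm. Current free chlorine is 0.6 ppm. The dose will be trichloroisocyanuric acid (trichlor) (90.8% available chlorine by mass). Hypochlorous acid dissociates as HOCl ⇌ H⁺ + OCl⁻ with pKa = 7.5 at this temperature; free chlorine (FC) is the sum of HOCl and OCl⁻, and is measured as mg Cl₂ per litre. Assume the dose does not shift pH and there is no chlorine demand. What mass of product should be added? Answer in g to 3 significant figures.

Volume: 36,300 US gal × 3.785 L/gal = 137,396 L.
[OCl⁻]/[HOCl] = 10^(pH − pKa) = 10^(8.07 − 7.5) = 3.715; fraction as HOCl = 1/(1 + 3.715) = 0.2121.
Free chlorine required for 1.2 ppm HOCl: 1.2 / 0.2121 = 5.658 ppm.
FC to add: 5.658 − 0.6 = 5.058 mg/L as Cl₂.
Cl₂ equivalent: 5.058 mg/L × 137,396 L = 695 g.
Product at 90.8% available Cl: 695 / 0.908 = 765.4 g.

765 g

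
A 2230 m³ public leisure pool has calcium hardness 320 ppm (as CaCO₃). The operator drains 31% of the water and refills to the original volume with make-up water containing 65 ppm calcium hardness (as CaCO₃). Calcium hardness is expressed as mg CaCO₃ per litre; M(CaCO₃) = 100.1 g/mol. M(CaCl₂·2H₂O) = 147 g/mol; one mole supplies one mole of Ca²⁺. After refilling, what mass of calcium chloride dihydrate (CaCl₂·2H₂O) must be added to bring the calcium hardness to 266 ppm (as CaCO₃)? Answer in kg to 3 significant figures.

82.0 kg

Volume: 2230 m³ = 2,230,000 L.
After draining 31% and refilling: 320 × 0.69 + 65 × 0.31 = 240.95 ppm.
Deficit to target: 266 − 240.95 = 25.05 mg/L.
As CaCO₃: 25.05 mg/L × 2,230,000 L = 55,860 g; ÷ 100.1 = 558.1 mol Ca²⁺.
Mass: 558.1 × 147 = 82,030 g.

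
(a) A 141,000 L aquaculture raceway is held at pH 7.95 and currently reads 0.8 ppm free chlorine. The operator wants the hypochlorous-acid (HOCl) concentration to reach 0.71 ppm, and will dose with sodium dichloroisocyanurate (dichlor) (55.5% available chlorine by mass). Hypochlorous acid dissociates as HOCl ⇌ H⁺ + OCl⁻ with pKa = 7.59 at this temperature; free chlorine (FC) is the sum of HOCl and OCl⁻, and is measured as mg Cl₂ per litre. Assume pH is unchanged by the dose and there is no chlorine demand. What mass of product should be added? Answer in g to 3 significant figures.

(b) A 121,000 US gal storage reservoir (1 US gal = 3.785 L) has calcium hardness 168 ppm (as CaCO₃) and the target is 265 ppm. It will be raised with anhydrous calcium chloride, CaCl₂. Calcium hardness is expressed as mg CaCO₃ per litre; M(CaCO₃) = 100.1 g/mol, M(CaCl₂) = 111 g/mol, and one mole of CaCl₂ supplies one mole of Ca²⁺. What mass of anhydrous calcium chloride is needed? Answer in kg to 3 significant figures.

(a) 390 g; (b) 49.3 kg

(a) [OCl⁻]/[HOCl] = 10^(pH − pKa) = 10^(7.95 − 7.59) = 2.291; fraction as HOCl = 1/(1 + 2.291) = 0.3039.
(a) Free chlorine required for 0.71 ppm HOCl: 0.71 / 0.3039 = 2.337 ppm.
(a) FC to add: 2.337 − 0.8 = 1.537 mg/L as Cl₂.
(a) Cl₂ equivalent: 1.537 mg/L × 141,000 L = 216.6 g.
(a) Product at 55.5% available Cl: 216.6 / 0.555 = 390.4 g.

(b) Volume: 121,000 US gal × 3.785 L/gal = 457,985 L.
(b) Hardness to add: (265 − 168) = 97 mg/L as CaCO₃ × 457,985 L = 44,420 g as CaCO₃.
(b) Moles of Ca²⁺ (1 mol Ca²⁺ ≡ 1 mol CaCO₃): 44,420 / 100.1 g/mol = 443.8 mol.
(b) Mass of CaCl₂: 443.8 × 111 = 49,260 g.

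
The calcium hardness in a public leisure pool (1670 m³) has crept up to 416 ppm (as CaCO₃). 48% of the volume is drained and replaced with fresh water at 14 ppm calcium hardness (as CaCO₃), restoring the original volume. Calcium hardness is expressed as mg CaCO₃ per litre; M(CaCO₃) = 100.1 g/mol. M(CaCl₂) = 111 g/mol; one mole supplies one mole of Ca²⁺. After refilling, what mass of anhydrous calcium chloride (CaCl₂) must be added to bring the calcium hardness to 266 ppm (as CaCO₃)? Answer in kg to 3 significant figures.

79.6 kg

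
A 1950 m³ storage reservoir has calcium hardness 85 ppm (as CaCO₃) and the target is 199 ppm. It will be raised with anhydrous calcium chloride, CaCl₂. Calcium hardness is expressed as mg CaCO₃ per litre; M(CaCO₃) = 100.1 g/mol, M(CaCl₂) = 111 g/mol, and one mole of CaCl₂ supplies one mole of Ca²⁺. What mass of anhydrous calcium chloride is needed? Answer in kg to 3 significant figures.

247 kg

Volume: 1950 m³ = 1,950,000 L.
Hardness to add: (199 − 85) = 114 mg/L as CaCO₃ × 1,950,000 L = 222,300 g as CaCO₃.
Moles of Ca²⁺ (1 mol Ca²⁺ ≡ 1 mol CaCO₃): 222,300 / 100.1 g/mol = 2221 mol.
Mass of CaCl₂: 2221 × 111 = 246,500 g.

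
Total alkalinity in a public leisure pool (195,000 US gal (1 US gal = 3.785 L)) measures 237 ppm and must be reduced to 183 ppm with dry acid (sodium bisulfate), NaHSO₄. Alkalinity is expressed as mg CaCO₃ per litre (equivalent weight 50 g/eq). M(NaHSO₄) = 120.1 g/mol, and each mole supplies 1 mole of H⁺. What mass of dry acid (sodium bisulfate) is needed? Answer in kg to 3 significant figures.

95.7 kg

Volume: 195,000 US gal × 3.785 L/gal = 738,075 L.
Alkalinity to neutralize: (237 − 183) = 54 mg/L as CaCO₃ × 738,075 L = 39,860 g as CaCO₃.
Equivalents of H⁺ required: 39,860 ÷ 50 g/eq = 797.1 eq = 797.1 mol NaHSO₄.
Mass of NaHSO₄: 797.1 × 120.1 = 95,730 g.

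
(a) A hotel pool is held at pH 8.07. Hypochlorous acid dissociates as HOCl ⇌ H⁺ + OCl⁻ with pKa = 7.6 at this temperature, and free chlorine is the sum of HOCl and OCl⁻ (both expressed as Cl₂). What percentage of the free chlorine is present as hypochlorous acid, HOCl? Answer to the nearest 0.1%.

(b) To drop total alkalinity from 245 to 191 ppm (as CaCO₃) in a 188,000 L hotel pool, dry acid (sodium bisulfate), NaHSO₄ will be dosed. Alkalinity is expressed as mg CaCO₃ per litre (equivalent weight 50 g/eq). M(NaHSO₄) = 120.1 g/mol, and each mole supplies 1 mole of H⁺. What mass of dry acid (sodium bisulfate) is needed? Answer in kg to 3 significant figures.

(a) 25.3%; (b) 24.4 kg

(a) [OCl⁻]/[HOCl] = 10^(pH − pKa) = 10^(8.07 − 7.6) = 10^0.47 = 2.951.
(a) Fraction as HOCl = 1 / (1 + 2.951) = 0.2531.

(b) Alkalinity to neutralize: (245 − 191) = 54 mg/L as CaCO₃ × 188,000 L = 10,150 g as CaCO₃.
(b) Equivalents of H⁺ required: 10,150 ÷ 50 g/eq = 203 eq = 203 mol NaHSO₄.
(b) Mass of NaHSO₄: 203 × 120.1 = 24,390 g.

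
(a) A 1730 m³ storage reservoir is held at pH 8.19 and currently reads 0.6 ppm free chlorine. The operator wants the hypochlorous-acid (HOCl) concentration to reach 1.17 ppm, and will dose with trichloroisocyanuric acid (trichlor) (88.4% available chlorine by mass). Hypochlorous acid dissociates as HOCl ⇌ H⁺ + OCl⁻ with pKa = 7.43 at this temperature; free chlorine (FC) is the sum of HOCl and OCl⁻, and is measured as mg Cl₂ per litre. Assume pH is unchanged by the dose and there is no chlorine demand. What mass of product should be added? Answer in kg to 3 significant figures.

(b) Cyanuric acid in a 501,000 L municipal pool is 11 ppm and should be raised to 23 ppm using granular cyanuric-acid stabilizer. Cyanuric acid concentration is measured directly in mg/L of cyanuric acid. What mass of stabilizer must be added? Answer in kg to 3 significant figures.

(a) 14.3 kg; (b) 6.01 kg

(a) Volume: 1730 m³ = 1,730,000 L.
(a) [OCl⁻]/[HOCl] = 10^(pH − pKa) = 10^(8.19 − 7.43) = 5.754; fraction as HOCl = 1/(1 + 5.754) = 0.1481.
(a) Free chlorine required for 1.17 ppm HOCl: 1.17 / 0.1481 = 7.903 ppm.
(a) FC to add: 7.903 − 0.6 = 7.303 mg/L as Cl₂.
(a) Cl₂ equivalent: 7.303 mg/L × 1,730,000 L = 12,630 g.
(a) Product at 88.4% available Cl: 12,630 / 0.884 = 14,290 g.

(b) CYA to add: (23 − 11) = 12 mg/L × 501,000 L = 6012 g cyanuric acid.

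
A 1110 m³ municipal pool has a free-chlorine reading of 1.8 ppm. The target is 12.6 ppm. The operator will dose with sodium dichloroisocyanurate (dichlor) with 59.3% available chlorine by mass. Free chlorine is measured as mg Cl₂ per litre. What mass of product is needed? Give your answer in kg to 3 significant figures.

20.2 kg

Volume: 1110 m³ = 1,110,000 L.
Chlorine deficit: 12.6 − 1.8 = 10.8 ppm = 10.8 mg/L as Cl₂.
Cl₂ equivalent needed: 10.8 mg/L × 1,110,000 L = 11,990,000 mg = 11,990 g.
Product at 59.3% available chlorine: 11,990 / 0.593 = 20,220 g.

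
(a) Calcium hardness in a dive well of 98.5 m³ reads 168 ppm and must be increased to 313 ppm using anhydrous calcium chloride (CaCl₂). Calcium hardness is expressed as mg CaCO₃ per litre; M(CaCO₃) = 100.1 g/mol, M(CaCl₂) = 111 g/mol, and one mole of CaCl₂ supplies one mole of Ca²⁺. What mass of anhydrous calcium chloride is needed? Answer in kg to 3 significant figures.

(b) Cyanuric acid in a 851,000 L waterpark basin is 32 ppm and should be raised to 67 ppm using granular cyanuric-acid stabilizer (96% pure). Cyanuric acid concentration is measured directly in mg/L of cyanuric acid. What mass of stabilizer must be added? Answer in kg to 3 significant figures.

(a) Volume: 98.5 m³ = 98,500 L.
(a) Hardness to add: (313 − 168) = 145 mg/L as CaCO₃ × 98,500 L = 14,280 g as CaCO₃.
(a) Moles of Ca²⁺ (1 mol Ca²⁺ ≡ 1 mol CaCO₃): 14,280 / 100.1 g/mol = 142.7 mol.
(a) Mass of CaCl₂: 142.7 × 111 = 15,840 g.

(b) CYA to add: (67 − 32) = 35 mg/L × 851,000 L = 29,780 g cyanuric acid.
(b) At 96% purity: 29,780 / 0.96 = 31,030 g product.

(a) 15.8 kg; (b) 31.0 kg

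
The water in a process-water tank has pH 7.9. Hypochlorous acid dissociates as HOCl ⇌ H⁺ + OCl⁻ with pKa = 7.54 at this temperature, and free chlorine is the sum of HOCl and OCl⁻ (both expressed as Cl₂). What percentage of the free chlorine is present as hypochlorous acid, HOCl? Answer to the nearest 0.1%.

[OCl⁻]/[HOCl] = 10^(pH − pKa) = 10^(7.9 − 7.54) = 10^0.36 = 2.291.
Fraction as HOCl = 1 / (1 + 2.291) = 0.3039.

30.4%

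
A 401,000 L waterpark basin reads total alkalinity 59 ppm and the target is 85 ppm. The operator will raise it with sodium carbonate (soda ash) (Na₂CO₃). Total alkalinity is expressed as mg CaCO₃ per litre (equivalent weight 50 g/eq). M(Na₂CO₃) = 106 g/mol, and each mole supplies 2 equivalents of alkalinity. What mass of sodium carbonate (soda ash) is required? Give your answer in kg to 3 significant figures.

Alkalinity to add: (85 − 59) = 26 mg/L as CaCO₃ × 401,000 L = 10,430 g as CaCO₃.
Equivalents: 10,430 g ÷ 50 g/eq = 208.5 eq.
Each mole of Na₂CO₃ supplies 2 eq, so 208.5 / 2 = 104.3 mol.
Mass: 104.3 mol × 106 g/mol = 11,050 g.

11.1 kg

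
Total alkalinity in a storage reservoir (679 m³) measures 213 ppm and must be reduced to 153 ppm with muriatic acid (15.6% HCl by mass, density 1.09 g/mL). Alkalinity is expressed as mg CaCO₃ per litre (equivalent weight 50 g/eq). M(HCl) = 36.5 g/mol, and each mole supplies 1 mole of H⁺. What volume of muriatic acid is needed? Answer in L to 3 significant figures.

175 L

Volume: 679 m³ = 679,000 L.
Alkalinity to neutralize: (213 − 153) = 60 mg/L as CaCO₃ × 679,000 L = 40,740 g as CaCO₃.
Equivalents of H⁺ required: 40,740 ÷ 50 g/eq = 814.8 eq = 814.8 mol HCl.
Mass of HCl: 814.8 × 36.5 = 29,740 g.
Mass of 15.6% solution: 29,740 / 0.156 = 190,600 g.
Volume: 190,600 g ÷ 1.09 g/mL = 174,900 mL.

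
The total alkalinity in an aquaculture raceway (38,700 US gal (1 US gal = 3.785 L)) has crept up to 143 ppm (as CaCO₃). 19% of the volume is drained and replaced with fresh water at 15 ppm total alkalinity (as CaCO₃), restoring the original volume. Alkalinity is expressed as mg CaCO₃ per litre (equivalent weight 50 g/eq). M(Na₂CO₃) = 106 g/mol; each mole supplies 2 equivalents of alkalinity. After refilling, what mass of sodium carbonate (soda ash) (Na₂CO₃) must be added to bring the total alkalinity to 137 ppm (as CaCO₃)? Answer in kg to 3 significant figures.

2.84 kg

Volume: 38,700 US gal × 3.785 L/gal = 146,480 L.
After draining 19% and refilling: 143 × 0.81 + 15 × 0.19 = 118.68 ppm.
Deficit to target: 137 − 118.68 = 18.32 mg/L.
As CaCO₃: 18.32 mg/L × 146,480 L = 2684 g; ÷ 50 g/eq ÷ 2 = 26.84 mol Na₂CO₃.
Mass: 26.84 × 106 = 2845 g.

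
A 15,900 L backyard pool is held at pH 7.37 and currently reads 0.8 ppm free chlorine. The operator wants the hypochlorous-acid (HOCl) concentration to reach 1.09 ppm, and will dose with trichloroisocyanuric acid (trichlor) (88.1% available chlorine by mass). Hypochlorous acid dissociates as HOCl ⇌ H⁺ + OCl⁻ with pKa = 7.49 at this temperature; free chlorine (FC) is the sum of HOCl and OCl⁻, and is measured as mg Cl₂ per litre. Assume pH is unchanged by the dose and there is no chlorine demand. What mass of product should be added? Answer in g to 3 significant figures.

[OCl⁻]/[HOCl] = 10^(pH − pKa) = 10^(7.37 − 7.49) = 0.7586; fraction as HOCl = 1/(1 + 0.7586) = 0.5686.
Free chlorine required for 1.09 ppm HOCl: 1.09 / 0.5686 = 1.917 ppm.
FC to add: 1.917 − 0.8 = 1.117 mg/L as Cl₂.
Cl₂ equivalent: 1.117 mg/L × 15,900 L = 17.76 g.
Product at 88.1% available Cl: 17.76 / 0.881 = 20.16 g.

20.2 g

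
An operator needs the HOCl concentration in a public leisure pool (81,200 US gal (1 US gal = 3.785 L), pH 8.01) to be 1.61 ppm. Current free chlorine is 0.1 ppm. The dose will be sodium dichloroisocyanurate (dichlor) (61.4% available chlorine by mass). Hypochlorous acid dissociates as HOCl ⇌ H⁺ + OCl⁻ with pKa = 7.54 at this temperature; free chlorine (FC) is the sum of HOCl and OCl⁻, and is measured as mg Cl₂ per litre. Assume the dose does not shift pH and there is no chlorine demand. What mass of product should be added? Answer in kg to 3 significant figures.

Volume: 81,200 US gal × 3.785 L/gal = 307,342 L.
[OCl⁻]/[HOCl] = 10^(pH − pKa) = 10^(8.01 − 7.54) = 2.951; fraction as HOCl = 1/(1 + 2.951) = 0.2531.
Free chlorine required for 1.61 ppm HOCl: 1.61 / 0.2531 = 6.361 ppm.
FC to add: 6.361 − 0.1 = 6.261 mg/L as Cl₂.
Cl₂ equivalent: 6.261 mg/L × 307,342 L = 1924 g.
Product at 61.4% available Cl: 1924 / 0.614 = 3134 g.

3.13 kg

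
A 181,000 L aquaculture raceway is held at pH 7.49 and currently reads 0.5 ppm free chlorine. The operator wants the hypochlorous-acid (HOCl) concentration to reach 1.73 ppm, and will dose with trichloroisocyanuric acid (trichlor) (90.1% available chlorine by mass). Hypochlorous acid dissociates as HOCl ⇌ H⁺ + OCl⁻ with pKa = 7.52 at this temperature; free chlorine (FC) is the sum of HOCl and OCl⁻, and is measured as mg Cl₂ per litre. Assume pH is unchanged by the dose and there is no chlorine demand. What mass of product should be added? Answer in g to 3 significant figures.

571 g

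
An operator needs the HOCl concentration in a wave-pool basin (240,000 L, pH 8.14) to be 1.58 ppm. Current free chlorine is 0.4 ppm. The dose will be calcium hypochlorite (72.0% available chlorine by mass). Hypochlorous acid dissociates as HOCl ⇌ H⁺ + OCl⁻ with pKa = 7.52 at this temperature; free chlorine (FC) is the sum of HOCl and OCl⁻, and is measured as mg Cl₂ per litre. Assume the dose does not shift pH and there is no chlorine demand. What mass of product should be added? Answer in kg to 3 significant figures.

[OCl⁻]/[HOCl] = 10^(pH − pKa) = 10^(8.14 − 7.52) = 4.169; fraction as HOCl = 1/(1 + 4.169) = 0.1935.
Free chlorine required for 1.58 ppm HOCl: 1.58 / 0.1935 = 8.167 ppm.
FC to add: 8.167 − 0.4 = 7.767 mg/L as Cl₂.
Cl₂ equivalent: 7.767 mg/L × 240,000 L = 1864 g.
Product at 72.0% available Cl: 1864 / 0.72 = 2589 g.

2.59 kg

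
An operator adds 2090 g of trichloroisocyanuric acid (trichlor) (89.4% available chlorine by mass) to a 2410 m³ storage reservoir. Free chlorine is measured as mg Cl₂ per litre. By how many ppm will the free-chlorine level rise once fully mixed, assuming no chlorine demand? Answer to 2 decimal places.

Volume: 2410 m³ = 2,410,000 L.
Available chlorine delivered: 2090 g × 0.894 = 1868 g as Cl₂.
Concentration rise: 1868 g / 2,410,000 L = 0.7753 mg/L = 0.78 ppm.

0.78 ppm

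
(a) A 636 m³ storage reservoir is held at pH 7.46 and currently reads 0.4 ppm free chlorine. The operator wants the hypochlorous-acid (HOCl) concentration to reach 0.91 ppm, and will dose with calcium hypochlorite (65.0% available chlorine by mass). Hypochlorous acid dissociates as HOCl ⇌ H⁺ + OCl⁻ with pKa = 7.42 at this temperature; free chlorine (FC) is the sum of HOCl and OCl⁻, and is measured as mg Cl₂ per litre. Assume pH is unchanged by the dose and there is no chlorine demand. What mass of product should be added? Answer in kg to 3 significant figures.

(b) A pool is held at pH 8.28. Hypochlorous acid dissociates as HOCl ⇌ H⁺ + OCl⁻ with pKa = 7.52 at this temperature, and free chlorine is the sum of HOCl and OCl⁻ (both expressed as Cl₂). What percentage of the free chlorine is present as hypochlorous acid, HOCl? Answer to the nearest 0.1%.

(a) 1.48 kg; (b) 14.8%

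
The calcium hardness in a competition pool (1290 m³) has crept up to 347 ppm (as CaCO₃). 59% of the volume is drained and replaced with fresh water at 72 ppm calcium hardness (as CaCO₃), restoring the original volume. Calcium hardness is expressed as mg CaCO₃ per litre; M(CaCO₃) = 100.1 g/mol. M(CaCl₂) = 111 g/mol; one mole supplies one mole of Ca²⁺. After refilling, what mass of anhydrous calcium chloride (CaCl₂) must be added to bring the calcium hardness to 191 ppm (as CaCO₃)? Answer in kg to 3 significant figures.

8.94 kg

Volume: 1290 m³ = 1,290,000 L.
After draining 59% and refilling: 347 × 0.41 + 72 × 0.59 = 184.75 ppm.
Deficit to target: 191 − 184.75 = 6.25 mg/L.
As CaCO₃: 6.25 mg/L × 1,290,000 L = 8062 g; ÷ 100.1 = 80.54 mol Ca²⁺.
Mass: 80.54 × 111 = 8940 g.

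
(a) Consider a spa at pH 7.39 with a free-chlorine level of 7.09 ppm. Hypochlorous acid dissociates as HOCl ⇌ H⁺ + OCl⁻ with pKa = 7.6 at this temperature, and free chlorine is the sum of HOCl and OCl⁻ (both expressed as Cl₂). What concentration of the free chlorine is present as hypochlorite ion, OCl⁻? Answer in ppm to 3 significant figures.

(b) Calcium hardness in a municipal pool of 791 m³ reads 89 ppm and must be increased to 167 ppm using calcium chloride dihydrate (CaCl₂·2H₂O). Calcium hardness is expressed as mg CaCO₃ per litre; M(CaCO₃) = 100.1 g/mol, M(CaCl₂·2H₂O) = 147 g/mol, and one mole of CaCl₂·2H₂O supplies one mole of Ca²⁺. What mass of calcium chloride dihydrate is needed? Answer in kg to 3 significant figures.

(a) [OCl⁻]/[HOCl] = 10^(pH − pKa) = 10^(7.39 − 7.6) = 10^-0.21 = 0.6166.
(a) Fraction as HOCl = 1 / (1 + 0.6166) = 0.6186.
(a) OCl⁻ = (1 − 0.6186) × 7.09 ppm = 2.704 ppm.

(b) Volume: 791 m³ = 791,000 L.
(b) Hardness to add: (167 − 89) = 78 mg/L as CaCO₃ × 791,000 L = 61,700 g as CaCO₃.
(b) Moles of Ca²⁺ (1 mol Ca²⁺ ≡ 1 mol CaCO₃): 61,700 / 100.1 g/mol = 616.4 mol.
(b) Mass of CaCl₂·2H₂O: 616.4 × 147 = 90,610 g.

(a) 2.70 ppm; (b) 90.6 kg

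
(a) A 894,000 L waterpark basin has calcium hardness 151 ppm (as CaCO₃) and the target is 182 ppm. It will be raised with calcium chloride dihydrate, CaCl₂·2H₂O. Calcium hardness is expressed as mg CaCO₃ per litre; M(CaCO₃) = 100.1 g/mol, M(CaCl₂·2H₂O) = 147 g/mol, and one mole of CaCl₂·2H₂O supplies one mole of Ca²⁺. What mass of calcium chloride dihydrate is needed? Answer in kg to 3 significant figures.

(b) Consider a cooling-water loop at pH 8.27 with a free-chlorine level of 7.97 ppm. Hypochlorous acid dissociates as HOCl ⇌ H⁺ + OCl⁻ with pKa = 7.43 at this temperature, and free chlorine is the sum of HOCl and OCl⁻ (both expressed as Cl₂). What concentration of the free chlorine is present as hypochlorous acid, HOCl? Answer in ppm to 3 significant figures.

(a) 40.7 kg; (b) 1.01 ppm

(a) Hardness to add: (182 − 151) = 31 mg/L as CaCO₃ × 894,000 L = 27,710 g as CaCO₃.
(a) Moles of Ca²⁺ (1 mol Ca²⁺ ≡ 1 mol CaCO₃): 27,710 / 100.1 g/mol = 276.9 mol.
(a) Mass of CaCl₂·2H₂O: 276.9 × 147 = 40,700 g.

(b) [OCl⁻]/[HOCl] = 10^(pH − pKa) = 10^(8.27 − 7.43) = 10^0.84 = 6.918.
(b) Fraction as HOCl = 1 / (1 + 6.918) = 0.1263.
(b) HOCl = 0.1263 × 7.97 ppm = 1.007 ppm.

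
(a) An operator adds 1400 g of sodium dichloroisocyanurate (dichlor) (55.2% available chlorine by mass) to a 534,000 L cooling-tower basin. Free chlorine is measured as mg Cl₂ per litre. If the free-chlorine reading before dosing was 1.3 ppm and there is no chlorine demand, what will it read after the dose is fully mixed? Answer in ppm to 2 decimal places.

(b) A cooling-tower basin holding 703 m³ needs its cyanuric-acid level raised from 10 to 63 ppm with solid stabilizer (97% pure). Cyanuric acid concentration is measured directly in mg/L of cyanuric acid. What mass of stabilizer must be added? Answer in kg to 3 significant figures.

(a) 2.75 ppm; (b) 38.4 kg

(a) Available chlorine delivered: 1400 g × 0.552 = 772.8 g as Cl₂.
(a) Concentration rise: 772.8 g / 534,000 L = 1.447 mg/L = 1.45 ppm.
(a) Final FC: 1.3 + 1.45 = 2.75 ppm.

(b) Volume: 703 m³ = 703,000 L.
(b) CYA to add: (63 − 10) = 53 mg/L × 703,000 L = 37,260 g cyanuric acid.
(b) At 97% purity: 37,260 / 0.97 = 38,410 g product.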